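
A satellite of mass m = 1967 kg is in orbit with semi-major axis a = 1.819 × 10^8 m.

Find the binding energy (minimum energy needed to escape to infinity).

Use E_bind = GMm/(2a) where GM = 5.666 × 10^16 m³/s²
a = 1.819 × 10^8 m
GM = 5.666 × 10^16 m³/s²
m = 1967 kg
GMm = 5.666 × 10^16 × 1967 = 1.1145 × 10^20 m³·kg/s²
2a = 3.638 × 10^8 m
E_bind = GMm/(2a) = 3.0635 × 10^11 J ≈ 306.4 GJ

Final answer: 306.4 GJ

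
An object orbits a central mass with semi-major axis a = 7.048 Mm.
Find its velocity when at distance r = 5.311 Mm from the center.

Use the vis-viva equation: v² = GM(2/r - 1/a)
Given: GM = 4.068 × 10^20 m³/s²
a = 7.048 Mm = 7.048 × 10^6 m
r = 5.311 Mm = 5.311 × 10^6 m
GM = 4.068 × 10^20 m³/s²
2/r − 1/a = 3.76577 × 10^-7 − 1.41884 × 10^-7 = 2.34693 × 10^-7 m⁻¹
v² = GM (2/r − 1/a) = 9.5473 × 10^13 m²/s²
v = 9.77103 × 10^6 m/s ≈ 9771 km/s

Final answer: 9771 km/s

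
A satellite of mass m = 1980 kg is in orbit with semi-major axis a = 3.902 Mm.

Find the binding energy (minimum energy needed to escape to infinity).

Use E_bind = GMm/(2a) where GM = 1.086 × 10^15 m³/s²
a = 3.902 Mm = 3.902 × 10^6 m
GM = 1.086 × 10^15 m³/s²
m = 1980 kg
GMm = 1.086 × 10^15 × 1980 = 2.15028 × 10^18 m³·kg/s²
2a = 7.804 × 10^6 m
E_bind = GMm/(2a) = 2.75536 × 10^11 J ≈ 275.5 GJ

Final answer: 275.5 GJ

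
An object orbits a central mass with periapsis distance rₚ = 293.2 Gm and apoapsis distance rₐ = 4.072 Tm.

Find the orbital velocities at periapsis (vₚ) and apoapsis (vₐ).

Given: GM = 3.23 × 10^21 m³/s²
rₚ = 293.2 Gm = 2.932 × 10^11 m
rₐ = 4.072 Tm = 4.072 × 10^12 m
GM = 3.23 × 10^21 m³/s²
a = (rₚ + rₐ)/2 = 2.1826 × 10^12 m
Vis-viva: v² = GM (2/r − 1/a)
vₚ² = 3.23 × 10^21 × (6.82128 × 10^-12 − 4.58169 × 10^-13) = 2.05529 × 10^10 m²/s²
vₚ = 143363 m/s ≈ 143.4 km/s
vₐ² = 3.23 × 10^21 × (4.91159 × 10^-13 − 4.58169 × 10^-13) = 1.06558 × 10^8 m²/s²
vₐ = 10322.7 m/s ≈ 10.32 km/s

Final answer: vₚ = 143.4 km/s, vₐ = 10.32 km/s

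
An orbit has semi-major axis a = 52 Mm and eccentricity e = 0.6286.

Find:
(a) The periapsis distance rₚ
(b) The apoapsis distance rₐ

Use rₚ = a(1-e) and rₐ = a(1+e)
a = 52 Mm = 5.2 × 10^7 m
e = 0.6286:  1 − e = 0.3714,  1 + e = 1.6286
(a) rₚ = a(1 − e) = 5.2 × 10^7 m × 0.3714 = 1.93128 × 10^7 m ≈ 19.31 Mm
(b) rₐ = a(1 + e) = 5.2 × 10^7 m × 1.6286 = 8.46872 × 10^7 m ≈ 84.69 Mm

Final answer:
(a) rₚ = 19.31 Mm
(b) rₐ = 84.69 Mm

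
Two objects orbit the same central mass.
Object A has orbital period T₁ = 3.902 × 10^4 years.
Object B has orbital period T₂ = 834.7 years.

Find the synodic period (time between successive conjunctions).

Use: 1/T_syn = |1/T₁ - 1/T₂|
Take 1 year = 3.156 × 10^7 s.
T₁ = 3.902 × 10^4 years = 1.23147 × 10^12 s
T₂ = 834.7 years = 2.63431 × 10^10 s
1/T₁ = 8.12037 × 10^-13 s⁻¹
1/T₂ = 3.79606 × 10^-11 s⁻¹
|1/T₁ − 1/T₂| = 3.71485 × 10^-11 s⁻¹
T_syn = 1 / |1/T₁ − 1/T₂| = 2.6919 × 10^10 s ≈ 852.9 years

Final answer: T_syn = 852.9 years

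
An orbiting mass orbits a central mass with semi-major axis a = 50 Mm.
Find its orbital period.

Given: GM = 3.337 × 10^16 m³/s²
a = 50 Mm = 5 × 10^7 m
GM = 3.337 × 10^16 m³/s²
a³ = 1.25 × 10^23 m³
T = 2π √(a³/GM) = 2π √((1.25 × 10^23) / (3.337 × 10^16)) = 2π × 1935.43 s
T = 12160.6 s ≈ 3.378 hours

Final answer: 3.378 hours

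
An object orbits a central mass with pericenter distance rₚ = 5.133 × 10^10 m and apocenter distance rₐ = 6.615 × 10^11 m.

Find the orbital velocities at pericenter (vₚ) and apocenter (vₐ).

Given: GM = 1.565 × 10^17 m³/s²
rₚ = 5.133 × 10^10 m
rₐ = 6.615 × 10^11 m
GM = 1.565 × 10^17 m³/s²
a = (rₚ + rₐ)/2 = 3.56415 × 10^11 m
Vis-viva: v² = GM (2/r − 1/a)
vₚ² = 1.565 × 10^17 × (3.89636 × 10^-11 − 2.80572 × 10^-12) = 5.6587 × 10^6 m²/s²
vₚ = 2378.8 m/s ≈ 2.379 km/s
vₐ² = 1.565 × 10^17 × (3.02343 × 10^-12 − 2.80572 × 10^-12) = 34072.2 m²/s²
vₐ = 184.586 m/s ≈ 184.6 m/s

Final answer: vₚ = 2.379 km/s, vₐ = 184.6 m/s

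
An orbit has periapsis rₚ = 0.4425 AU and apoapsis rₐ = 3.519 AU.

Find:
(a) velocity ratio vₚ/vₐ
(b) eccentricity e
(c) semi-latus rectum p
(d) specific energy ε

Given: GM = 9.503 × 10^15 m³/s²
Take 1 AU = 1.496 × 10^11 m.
rₚ = 0.4425 AU = 6.6198 × 10^10 m
rₐ = 3.519 AU = 5.26442 × 10^11 m
GM = 9.503 × 10^15 m³/s²
a = (rₚ + rₐ)/2 = 2.9632 × 10^11 m
e = (rₐ − rₚ)/(rₐ + rₚ) = (4.60244 × 10^11) / (5.9264 × 10^11) = 0.7766
(a) vₚ/vₐ = rₐ/rₚ (angular momentum) = (5.26442 × 10^11) / (6.6198 × 10^10) = 7.95254 ≈ 7.953
(b) e = 0.7766 ≈ 0.7766
(c) 1 − e² = 0.396893;  p = a(1 − e²) = 2.9632 × 10^11 × 0.396893 = 1.17607 × 10^11 m ≈ 0.7861 AU
(d) 2a = 5.9264 × 10^11 m;  ε = −GM/(2a) = -16035 J/kg ≈ -16.04 kJ/kg

Final answer:
(a) velocity ratio vₚ/vₐ = 7.953
(b) eccentricity e = 0.7766
(c) semi-latus rectum p = 0.7861 AU
(d) specific energy ε = -16.04 kJ/kg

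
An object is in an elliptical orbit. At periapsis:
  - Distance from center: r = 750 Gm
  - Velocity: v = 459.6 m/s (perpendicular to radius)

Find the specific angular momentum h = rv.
r = 750 Gm = 7.5 × 10^11 m
v = 459.6 m/s
h = rv = 7.5 × 10^11 × 459.6 = 3.447 × 10^14 m²/s ≈ 3.447 × 10^14 m²/s

Final answer: h = 3.447 × 10^14 m²/s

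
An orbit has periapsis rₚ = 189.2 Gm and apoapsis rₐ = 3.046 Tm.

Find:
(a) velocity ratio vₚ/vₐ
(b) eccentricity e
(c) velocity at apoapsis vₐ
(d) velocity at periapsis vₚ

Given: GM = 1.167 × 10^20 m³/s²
rₚ = 189.2 Gm = 1.892 × 10^11 m
rₐ = 3.046 Tm = 3.046 × 10^12 m
GM = 1.167 × 10^20 m³/s²
a = (rₚ + rₐ)/2 = 1.6176 × 10^12 m
e = (rₐ − rₚ)/(rₐ + rₚ) = (2.8568 × 10^12) / (3.2352 × 10^12) = 0.883037
(a) vₚ/vₐ = rₐ/rₚ (angular momentum) = (3.046 × 10^12) / (1.892 × 10^11) = 16.0994 ≈ 16.1
(b) e = 0.883037 ≈ 0.883
(c) vₐ² = GM (2/rₐ − 1/a) = 1.167 × 10^20 × (6.56599 × 10^-13 − 6.182 × 10^-13) = 4.48117 × 10^6 m²/s²;  vₐ = 2116.88 m/s ≈ 2.117 km/s
(d) vₚ² = GM (2/rₚ − 1/a) = 1.167 × 10^20 × (1.05708 × 10^-11 − 6.182 × 10^-13) = 1.16147 × 10^9 m²/s²;  vₚ = 34080.4 m/s ≈ 34.08 km/s

Final answer:
(a) velocity ratio vₚ/vₐ = 16.1
(b) eccentricity e = 0.883
(c) velocity at apoapsis vₐ = 2.117 km/s
(d) velocity at periapsis vₚ = 34.08 km/s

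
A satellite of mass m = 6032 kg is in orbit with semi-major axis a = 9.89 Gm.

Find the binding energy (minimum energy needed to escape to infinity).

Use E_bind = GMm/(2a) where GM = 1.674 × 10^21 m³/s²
a = 9.89 Gm = 9.89 × 10^9 m
GM = 1.674 × 10^21 m³/s²
m = 6032 kg
GMm = 1.674 × 10^21 × 6032 = 1.00976 × 10^25 m³·kg/s²
2a = 1.978 × 10^10 m
E_bind = GMm/(2a) = 5.10494 × 10^14 J ≈ 510.5 TJ

Final answer: 510.5 TJ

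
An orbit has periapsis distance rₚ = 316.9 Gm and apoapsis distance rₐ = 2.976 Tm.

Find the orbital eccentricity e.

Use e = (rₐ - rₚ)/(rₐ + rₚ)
rₚ = 316.9 Gm = 3.169 × 10^11 m
rₐ = 2.976 Tm = 2.976 × 10^12 m
rₐ − rₚ = 2.6591 × 10^12 m
rₐ + rₚ = 3.2929 × 10^12 m
e = (rₐ − rₚ)/(rₐ + rₚ) = 0.807525

Final answer: e = 0.8075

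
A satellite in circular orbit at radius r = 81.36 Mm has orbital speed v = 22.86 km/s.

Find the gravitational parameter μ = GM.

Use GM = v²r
r = 81.36 Mm = 8.136 × 10^7 m
v = 22.86 km/s = 22860 m/s
v² = 5.2258 × 10^8 m²/s²
GM = v²r = 5.2258 × 10^8 × 8.136 × 10^7 = 4.25171 × 10^16 m³/s²
GM ≈ 4.252 × 10^16 m³/s²

Final answer: GM = 4.252 × 10^16 m³/s²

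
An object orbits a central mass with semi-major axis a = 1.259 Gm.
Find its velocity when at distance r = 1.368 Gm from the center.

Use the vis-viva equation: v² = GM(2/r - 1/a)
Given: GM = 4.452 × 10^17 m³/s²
a = 1.259 Gm = 1.259 × 10^9 m
r = 1.368 Gm = 1.368 × 10^9 m
GM = 4.452 × 10^17 m³/s²
2/r − 1/a = 1.46199 × 10^-9 − 7.94281 × 10^-10 = 6.67707 × 10^-10 m⁻¹
v² = GM (2/r − 1/a) = 2.97263 × 10^8 m²/s²
v = 17241.3 m/s ≈ 17.24 km/s

Final answer: 17.24 km/s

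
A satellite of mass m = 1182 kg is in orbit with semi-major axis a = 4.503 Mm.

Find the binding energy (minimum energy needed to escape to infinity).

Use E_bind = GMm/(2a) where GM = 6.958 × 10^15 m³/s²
a = 4.503 Mm = 4.503 × 10^6 m
GM = 6.958 × 10^15 m³/s²
m = 1182 kg
GMm = 6.958 × 10^15 × 1182 = 8.22436 × 10^18 m³·kg/s²
2a = 9.006 × 10^6 m
E_bind = GMm/(2a) = 9.13209 × 10^11 J ≈ 913.2 GJ

Final answer: 913.2 GJ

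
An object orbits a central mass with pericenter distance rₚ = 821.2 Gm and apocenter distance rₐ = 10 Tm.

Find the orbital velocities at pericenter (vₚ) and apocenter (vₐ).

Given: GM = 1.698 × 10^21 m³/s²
rₚ = 821.2 Gm = 8.212 × 10^11 m
rₐ = 10 Tm = 1 × 10^13 m
GM = 1.698 × 10^21 m³/s²
a = (rₚ + rₐ)/2 = 5.4106 × 10^12 m
Vis-viva: v² = GM (2/r − 1/a)
vₚ² = 1.698 × 10^21 × (2.43546 × 10^-12 − 1.84822 × 10^-13) = 3.82158 × 10^9 m²/s²
vₚ = 61819 m/s ≈ 61.82 km/s
vₐ² = 1.698 × 10^21 × (2 × 10^-13 − 1.84822 × 10^-13) = 2.57716 × 10^7 m²/s²
vₐ = 5076.57 m/s ≈ 5.077 km/s

Final answer: vₚ = 61.82 km/s, vₐ = 5.077 km/s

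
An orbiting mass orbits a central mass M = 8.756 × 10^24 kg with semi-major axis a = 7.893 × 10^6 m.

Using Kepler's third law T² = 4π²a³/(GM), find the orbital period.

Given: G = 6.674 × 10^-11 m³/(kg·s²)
M = 8.756 × 10^24 kg
GM = G × M = 6.674 × 10^-11 × 8.756 × 10^24 = 5.84375 × 10^14 m³/s²
a = 7.893 × 10^6 m
a³ = 4.9173 × 10^20 m³
T = 2π √(a³/GM) = 2π √((4.9173 × 10^20) / (5.84375 × 10^14)) = 2π × 917.312 s
T = 5763.64 s ≈ 1.601 hours

Final answer: 1.601 hours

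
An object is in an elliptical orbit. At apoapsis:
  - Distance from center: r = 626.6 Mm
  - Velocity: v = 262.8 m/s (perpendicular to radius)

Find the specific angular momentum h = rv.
r = 626.6 Mm = 6.266 × 10^8 m
v = 262.8 m/s
h = rv = 6.266 × 10^8 × 262.8 = 1.6467 × 10^11 m²/s ≈ 1.647 × 10^11 m²/s

Final answer: h = 1.647 × 10^11 m²/s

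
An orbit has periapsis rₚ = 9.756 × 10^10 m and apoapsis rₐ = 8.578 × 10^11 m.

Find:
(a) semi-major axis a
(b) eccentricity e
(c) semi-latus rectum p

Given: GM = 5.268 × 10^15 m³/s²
rₚ = 9.756 × 10^10 m
rₐ = 8.578 × 10^11 m
GM = 5.268 × 10^15 m³/s²
a = (rₚ + rₐ)/2 = 4.7768 × 10^11 m
e = (rₐ − rₚ)/(rₐ + rₚ) = (7.6024 × 10^11) / (9.5536 × 10^11) = 0.795763
(a) a = 4.7768 × 10^11 m ≈ 4.777 × 10^11 m
(b) e = 0.795763 ≈ 0.7958
(c) 1 − e² = 0.366761;  p = a(1 − e²) = 4.7768 × 10^11 × 0.366761 = 1.75195 × 10^11 m ≈ 1.752 × 10^11 m

Final answer:
(a) semi-major axis a = 4.777 × 10^11 m
(b) eccentricity e = 0.7958
(c) semi-latus rectum p = 1.752 × 10^11 m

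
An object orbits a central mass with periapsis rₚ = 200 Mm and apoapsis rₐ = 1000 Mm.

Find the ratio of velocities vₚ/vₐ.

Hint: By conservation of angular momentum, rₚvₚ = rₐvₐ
rₚ = 200 Mm = 2 × 10^8 m
rₐ = 1000 Mm = 1 × 10^9 m
rₚvₚ = rₐvₐ  ⇒  vₚ/vₐ = rₐ/rₚ
vₚ/vₐ = (1 × 10^9) / (2 × 10^8) = 5

Final answer: vₚ/vₐ = 5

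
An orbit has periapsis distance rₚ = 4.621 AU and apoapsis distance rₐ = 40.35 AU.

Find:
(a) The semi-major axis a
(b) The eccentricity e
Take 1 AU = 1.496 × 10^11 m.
rₚ = 4.621 AU = 6.91302 × 10^11 m
rₐ = 40.35 AU = 6.03636 × 10^12 m
(a) a = (rₚ + rₐ)/2 = 3.36383 × 10^12 m ≈ 22.49 AU
(b) e = (rₐ − rₚ)/(rₐ + rₚ) = (5.34506 × 10^12) / (6.72766 × 10^12) = 0.79449

Final answer:
(a) a = 22.49 AU
(b) e = 0.7945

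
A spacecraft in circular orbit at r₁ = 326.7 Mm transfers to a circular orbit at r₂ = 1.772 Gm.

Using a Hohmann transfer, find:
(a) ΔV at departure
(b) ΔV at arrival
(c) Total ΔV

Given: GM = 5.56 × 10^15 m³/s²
r₁ = 326.7 Mm = 3.267 × 10^8 m
r₂ = 1.772 Gm = 1.772 × 10^9 m
GM = 5.56 × 10^15 m³/s²
Transfer ellipse: a_t = (r₁ + r₂)/2 = 1.04935 × 10^9 m
Circular speed at r₁: v₁ = √(GM/r₁) = 4125.37 m/s
Transfer speed at r₁ (periapsis): v₁ₜ = √(GM(2/r₁ − 1/a_t)) = 5360.86 m/s
(a) ΔV₁ = v₁ₜ − v₁ = 1235.49 m/s ≈ 1.235 km/s
Circular speed at r₂: v₂ = √(GM/r₂) = 1771.35 m/s
Transfer speed at r₂ (apoapsis): v₂ₜ = √(GM(2/r₂ − 1/a_t)) = 988.371 m/s
(b) ΔV₂ = v₂ − v₂ₜ = 782.984 m/s ≈ 783 m/s
(c) ΔV_total = ΔV₁ + ΔV₂ = 2018.48 m/s ≈ 2.018 km/s

Final answer:
(a) ΔV₁ = 1.235 km/s
(b) ΔV₂ = 783 m/s
(c) ΔV_total = 2.018 km/s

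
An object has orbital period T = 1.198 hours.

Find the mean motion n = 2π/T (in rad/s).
T = 1.198 hours = 4312.8 s
n = 2π / 4312.8 s = 0.00145687 rad/s ≈ 0.001457 rad/s

Final answer: n = 0.001457 rad/s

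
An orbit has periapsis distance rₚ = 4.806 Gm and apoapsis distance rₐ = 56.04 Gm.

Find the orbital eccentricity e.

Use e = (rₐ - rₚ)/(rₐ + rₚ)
rₚ = 4.806 Gm = 4.806 × 10^9 m
rₐ = 56.04 Gm = 5.604 × 10^10 m
rₐ − rₚ = 5.1234 × 10^10 m
rₐ + rₚ = 6.0846 × 10^10 m
e = (rₐ − rₚ)/(rₐ + rₚ) = 0.842027

Final answer: e = 0.842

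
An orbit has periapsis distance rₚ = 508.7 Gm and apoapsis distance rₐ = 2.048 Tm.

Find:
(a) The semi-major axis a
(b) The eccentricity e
rₚ = 508.7 Gm = 5.087 × 10^11 m
rₐ = 2.048 Tm = 2.048 × 10^12 m
(a) a = (rₚ + rₐ)/2 = 1.27835 × 10^12 m ≈ 1.278 Tm
(b) e = (rₐ − rₚ)/(rₐ + rₚ) = (1.5393 × 10^12) / (2.5567 × 10^12) = 0.602065

Final answer:
(a) a = 1.278 Tm
(b) e = 0.6021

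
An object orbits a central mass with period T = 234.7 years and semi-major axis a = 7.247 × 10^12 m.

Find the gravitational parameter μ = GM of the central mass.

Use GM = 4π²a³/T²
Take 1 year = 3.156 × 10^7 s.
T = 234.7 years = 7.40713 × 10^9 s
a = 7.247 × 10^12 m
a³ = 3.80605 × 10^38 m³
T² = 5.48656 × 10^19 s²
GM = 4π² × (3.80605 × 10^38) / (5.48656 × 10^19) = 2.73864 × 10^20 m³/s²
GM ≈ 2.739 × 10^20 m³/s²

Final answer: GM = 2.739 × 10^20 m³/s²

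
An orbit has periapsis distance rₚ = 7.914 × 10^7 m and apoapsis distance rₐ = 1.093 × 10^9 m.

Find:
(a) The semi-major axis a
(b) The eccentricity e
rₚ = 7.914 × 10^7 m
rₐ = 1.093 × 10^9 m
(a) a = (rₚ + rₐ)/2 = 5.8607 × 10^8 m ≈ 5.861 × 10^8 m
(b) e = (rₐ − rₚ)/(rₐ + rₚ) = (1.01386 × 10^9) / (1.17214 × 10^9) = 0.864965

Final answer:
(a) a = 5.861 × 10^8 m
(b) e = 0.865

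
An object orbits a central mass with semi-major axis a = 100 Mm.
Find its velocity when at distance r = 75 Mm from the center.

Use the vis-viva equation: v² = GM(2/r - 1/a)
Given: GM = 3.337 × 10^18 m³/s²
a = 100 Mm = 1 × 10^8 m
r = 75 Mm = 7.5 × 10^7 m
GM = 3.337 × 10^18 m³/s²
2/r − 1/a = 2.66667 × 10^-8 − 1 × 10^-8 = 1.66667 × 10^-8 m⁻¹
v² = GM (2/r − 1/a) = 5.56167 × 10^10 m²/s²
v = 235832 m/s ≈ 235.8 km/s

Final answer: 235.8 km/s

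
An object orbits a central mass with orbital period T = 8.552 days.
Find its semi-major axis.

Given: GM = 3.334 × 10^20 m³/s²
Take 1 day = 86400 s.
T = 8.552 days = 738893 s
GM = 3.334 × 10^20 m³/s²
Kepler's third law: a³ = GM T² / (4π²)
T² = 5.45963 × 10^11 s²
a³ = (3.334 × 10^20) × (5.45963 × 10^11) / (4π²) = 4.61072 × 10^30 m³
a = (a³)^(1/3) = 1.66439 × 10^10 m ≈ 1.664 × 10^10 m

Final answer: 1.664 × 10^10 m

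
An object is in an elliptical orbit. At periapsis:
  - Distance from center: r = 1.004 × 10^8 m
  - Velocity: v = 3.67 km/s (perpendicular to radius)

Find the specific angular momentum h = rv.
r = 1.004 × 10^8 m
v = 3.67 km/s = 3670 m/s
h = rv = 1.004 × 10^8 × 3670 = 3.68468 × 10^11 m²/s ≈ 3.685 × 10^11 m²/s

Final answer: h = 3.685 × 10^11 m²/s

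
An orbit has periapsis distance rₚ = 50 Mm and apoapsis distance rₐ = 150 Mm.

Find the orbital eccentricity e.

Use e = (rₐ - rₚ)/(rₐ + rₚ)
rₚ = 50 Mm = 5 × 10^7 m
rₐ = 150 Mm = 1.5 × 10^8 m
rₐ − rₚ = 1 × 10^8 m
rₐ + rₚ = 2 × 10^8 m
e = (rₐ − rₚ)/(rₐ + rₚ) = 0.5

Final answer: e = 0.5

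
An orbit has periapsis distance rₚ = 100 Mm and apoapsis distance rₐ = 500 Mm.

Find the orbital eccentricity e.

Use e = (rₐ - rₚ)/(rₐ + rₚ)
rₚ = 100 Mm = 1 × 10^8 m
rₐ = 500 Mm = 5 × 10^8 m
rₐ − rₚ = 4 × 10^8 m
rₐ + rₚ = 6 × 10^8 m
e = (rₐ − rₚ)/(rₐ + rₚ) = 0.666667

Final answer: e = 0.6667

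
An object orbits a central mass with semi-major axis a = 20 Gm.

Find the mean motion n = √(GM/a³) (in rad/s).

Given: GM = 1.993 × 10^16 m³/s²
a = 20 Gm = 2 × 10^10 m
GM = 1.993 × 10^16 m³/s²
a³ = 8 × 10^30 m³
GM/a³ = (1.993 × 10^16) / (8 × 10^30) = 2.49125 × 10^-15 s⁻²
n = √(GM/a³) = 4.99124 × 10^-8 rad/s ≈ 4.991 × 10^-8 rad/s

Final answer: n = 4.991 × 10^-8 rad/s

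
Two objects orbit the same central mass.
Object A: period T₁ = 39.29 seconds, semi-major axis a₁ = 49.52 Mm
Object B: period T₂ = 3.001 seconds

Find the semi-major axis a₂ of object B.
T₁ = 39.29 seconds
T₂ = 3.001 seconds
a₁ = 49.52 Mm = 4.952 × 10^7 m
Kepler's third law: (T₂/T₁)² = (a₂/a₁)³  ⇒  a₂ = a₁ (T₂/T₁)^(2/3)
T₂/T₁ = 0.0763808
(T₂/T₁)^(2/3) = 0.180021
a₂ = 4.952 × 10^7 m × 0.180021 = 8.91463 × 10^6 m ≈ 8.915 Mm

Final answer: a₂ = 8.915 Mm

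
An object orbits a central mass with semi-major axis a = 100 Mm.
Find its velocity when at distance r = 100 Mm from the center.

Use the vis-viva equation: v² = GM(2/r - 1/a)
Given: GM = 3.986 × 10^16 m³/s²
a = 100 Mm = 1 × 10^8 m
r = 100 Mm = 1 × 10^8 m
GM = 3.986 × 10^16 m³/s²
2/r − 1/a = 2 × 10^-8 − 1 × 10^-8 = 1 × 10^-8 m⁻¹
v² = GM (2/r − 1/a) = 3.986 × 10^8 m²/s²
v = 19965 m/s ≈ 19.96 km/s

Final answer: 19.96 km/s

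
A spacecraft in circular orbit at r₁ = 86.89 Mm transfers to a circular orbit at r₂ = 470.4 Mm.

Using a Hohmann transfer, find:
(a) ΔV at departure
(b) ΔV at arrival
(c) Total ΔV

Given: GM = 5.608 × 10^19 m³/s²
r₁ = 86.89 Mm = 8.689 × 10^7 m
r₂ = 470.4 Mm = 4.704 × 10^8 m
GM = 5.608 × 10^19 m³/s²
Transfer ellipse: a_t = (r₁ + r₂)/2 = 2.78645 × 10^8 m
Circular speed at r₁: v₁ = √(GM/r₁) = 803376 m/s
Transfer speed at r₁ (periapsis): v₁ₜ = √(GM(2/r₁ − 1/a_t)) = 1.04382 × 10^6 m/s
(a) ΔV₁ = v₁ₜ − v₁ = 240447 m/s ≈ 240.4 km/s
Circular speed at r₂: v₂ = √(GM/r₂) = 345279 m/s
Transfer speed at r₂ (apoapsis): v₂ₜ = √(GM(2/r₂ − 1/a_t)) = 192810 m/s
(b) ΔV₂ = v₂ − v₂ₜ = 152469 m/s ≈ 152.5 km/s
(c) ΔV_total = ΔV₁ + ΔV₂ = 392916 m/s ≈ 392.9 km/s

Final answer:
(a) ΔV₁ = 240.4 km/s
(b) ΔV₂ = 152.5 km/s
(c) ΔV_total = 392.9 km/s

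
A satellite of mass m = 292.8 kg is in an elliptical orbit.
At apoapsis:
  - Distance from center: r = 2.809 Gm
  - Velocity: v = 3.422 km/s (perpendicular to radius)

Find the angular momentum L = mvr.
r = 2.809 Gm = 2.809 × 10^9 m
v = 3.422 km/s = 3422 m/s
vr = 3422 × 2.809 × 10^9 = 9.6124 × 10^12 m²/s
L = m × vr = 292.8 × 9.6124 × 10^12 = 2.81451 × 10^15 kg·m²/s ≈ 2.815 × 10^15 kg·m²/s

Final answer: L = 2.815 × 10^15 kg·m²/s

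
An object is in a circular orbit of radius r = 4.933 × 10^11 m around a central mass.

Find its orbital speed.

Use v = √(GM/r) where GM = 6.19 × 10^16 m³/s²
r = 4.933 × 10^11 m
GM = 6.19 × 10^16 m³/s²
GM/r = (6.19 × 10^16) / (4.933 × 10^11) = 125481 m²/s²
v = √(GM/r) = 354.234 m/s ≈ 354.2 m/s

Final answer: 354.2 m/s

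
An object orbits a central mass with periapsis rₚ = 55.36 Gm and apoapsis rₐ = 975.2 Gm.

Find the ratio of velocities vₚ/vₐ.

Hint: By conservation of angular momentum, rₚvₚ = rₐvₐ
rₚ = 55.36 Gm = 5.536 × 10^10 m
rₐ = 975.2 Gm = 9.752 × 10^11 m
rₚvₚ = rₐvₐ  ⇒  vₚ/vₐ = rₐ/rₚ
vₚ/vₐ = (9.752 × 10^11) / (5.536 × 10^10) = 17.6156

Final answer: vₚ/vₐ = 17.62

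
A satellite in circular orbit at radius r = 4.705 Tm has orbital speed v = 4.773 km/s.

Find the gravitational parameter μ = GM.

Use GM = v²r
r = 4.705 Tm = 4.705 × 10^12 m
v = 4.773 km/s = 4773 m/s
v² = 2.27815 × 10^7 m²/s²
GM = v²r = 2.27815 × 10^7 × 4.705 × 10^12 = 1.07187 × 10^20 m³/s²
GM ≈ 1.072 × 10^20 m³/s²

Final answer: GM = 1.072 × 10^20 m³/s²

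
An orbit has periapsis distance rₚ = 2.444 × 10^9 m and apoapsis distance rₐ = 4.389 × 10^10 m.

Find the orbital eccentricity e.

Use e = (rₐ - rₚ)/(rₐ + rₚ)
rₚ = 2.444 × 10^9 m
rₐ = 4.389 × 10^10 m
rₐ − rₚ = 4.1446 × 10^10 m
rₐ + rₚ = 4.6334 × 10^10 m
e = (rₐ − rₚ)/(rₐ + rₚ) = 0.894505

Final answer: e = 0.8945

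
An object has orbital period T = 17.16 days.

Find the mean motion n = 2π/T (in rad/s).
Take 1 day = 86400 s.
T = 17.16 days = 1.48262 × 10^6 s
n = 2π / (1.48262 × 10^6 s) = 4.23788 × 10^-6 rad/s ≈ 4.238 × 10^-6 rad/s

Final answer: n = 4.238 × 10^-6 rad/s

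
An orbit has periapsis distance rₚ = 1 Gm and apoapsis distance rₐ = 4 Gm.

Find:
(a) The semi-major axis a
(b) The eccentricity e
rₚ = 1 Gm = 1 × 10^9 m
rₐ = 4 Gm = 4 × 10^9 m
(a) a = (rₚ + rₐ)/2 = 2.5 × 10^9 m ≈ 2.5 Gm
(b) e = (rₐ − rₚ)/(rₐ + rₚ) = (3 × 10^9) / (5 × 10^9) = 0.6

Final answer:
(a) a = 2.5 Gm
(b) e = 0.6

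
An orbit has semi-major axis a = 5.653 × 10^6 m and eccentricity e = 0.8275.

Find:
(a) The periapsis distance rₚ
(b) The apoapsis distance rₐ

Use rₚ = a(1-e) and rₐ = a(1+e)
a = 5.653 × 10^6 m
e = 0.8275:  1 − e = 0.1725,  1 + e = 1.8275
(a) rₚ = a(1 − e) = 5.653 × 10^6 m × 0.1725 = 975142 m ≈ 9.751 × 10^5 m
(b) rₐ = a(1 + e) = 5.653 × 10^6 m × 1.8275 = 1.03309 × 10^7 m ≈ 1.033 × 10^7 m

Final answer:
(a) rₚ = 9.751 × 10^5 m
(b) rₐ = 1.033 × 10^7 m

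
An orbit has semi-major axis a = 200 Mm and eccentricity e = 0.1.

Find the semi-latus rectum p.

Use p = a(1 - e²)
a = 200 Mm = 2 × 10^8 m
e = 0.1,  e² = 0.01,  1 − e² = 0.99
p = a(1 − e²) = 2 × 10^8 m × 0.99 = 1.98 × 10^8 m ≈ 198 Mm

Final answer: p = 198 Mm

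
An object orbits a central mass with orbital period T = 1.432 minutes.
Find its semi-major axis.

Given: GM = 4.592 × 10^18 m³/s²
T = 1.432 minutes = 85.92 s
GM = 4.592 × 10^18 m³/s²
Kepler's third law: a³ = GM T² / (4π²)
T² = 7382.25 s²
a³ = (4.592 × 10^18) × 7382.25 / (4π²) = 8.58679 × 10^20 m³
a = (a³)^(1/3) = 9.50481 × 10^6 m ≈ 9.505 Mm

Final answer: 9.505 Mm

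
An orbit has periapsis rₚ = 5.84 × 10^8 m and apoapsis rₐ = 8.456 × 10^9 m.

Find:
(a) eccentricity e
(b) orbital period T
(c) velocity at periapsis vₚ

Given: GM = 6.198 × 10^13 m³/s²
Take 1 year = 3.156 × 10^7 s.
rₚ = 5.84 × 10^8 m
rₐ = 8.456 × 10^9 m
GM = 6.198 × 10^13 m³/s²
a = (rₚ + rₐ)/2 = 4.52 × 10^9 m
e = (rₐ − rₚ)/(rₐ + rₚ) = (7.872 × 10^9) / (9.04 × 10^9) = 0.870796
(a) e = 0.870796 ≈ 0.8708
(b) a³ = 9.23454 × 10^28 m³;  T = 2π √(a³/GM) = 2π × 3.85995 × 10^7 s = 2.42528 × 10^8 s ≈ 7.685 years
(c) vₚ² = GM (2/rₚ − 1/a) = 6.198 × 10^13 × (3.42466 × 10^-9 − 2.21239 × 10^-10) = 198548 m²/s²;  vₚ = 445.587 m/s ≈ 445.6 m/s

Final answer:
(a) eccentricity e = 0.8708
(b) orbital period T = 7.685 years
(c) velocity at periapsis vₚ = 445.6 m/s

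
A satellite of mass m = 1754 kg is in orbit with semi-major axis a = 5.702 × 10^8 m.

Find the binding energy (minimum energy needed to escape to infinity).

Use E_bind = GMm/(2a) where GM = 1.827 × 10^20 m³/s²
a = 5.702 × 10^8 m
GM = 1.827 × 10^20 m³/s²
m = 1754 kg
GMm = 1.827 × 10^20 × 1754 = 3.20456 × 10^23 m³·kg/s²
2a = 1.1404 × 10^9 m
E_bind = GMm/(2a) = 2.81003 × 10^14 J ≈ 281 TJ

Final answer: 281 TJ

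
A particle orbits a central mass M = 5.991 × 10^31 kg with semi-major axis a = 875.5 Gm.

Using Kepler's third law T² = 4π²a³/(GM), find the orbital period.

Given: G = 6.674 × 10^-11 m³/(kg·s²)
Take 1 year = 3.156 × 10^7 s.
M = 5.991 × 10^31 kg
GM = G × M = 6.674 × 10^-11 × 5.991 × 10^31 = 3.99839 × 10^21 m³/s²
a = 875.5 Gm = 8.755 × 10^11 m
a³ = 6.71071 × 10^35 m³
T = 2π √(a³/GM) = 2π √((6.71071 × 10^35) / (3.99839 × 10^21)) = 2π × 1.29551 × 10^7 s
T = 8.13994 × 10^7 s ≈ 2.579 years

Final answer: 2.579 years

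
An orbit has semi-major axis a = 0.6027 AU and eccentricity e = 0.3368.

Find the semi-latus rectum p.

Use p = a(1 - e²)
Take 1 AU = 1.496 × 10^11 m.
a = 0.6027 AU = 9.01639 × 10^10 m
e = 0.3368,  e² = 0.113434,  1 − e² = 0.886566
p = a(1 − e²) = 9.01639 × 10^10 m × 0.886566 = 7.99362 × 10^10 m ≈ 0.5343 AU

Final answer: p = 0.5343 AU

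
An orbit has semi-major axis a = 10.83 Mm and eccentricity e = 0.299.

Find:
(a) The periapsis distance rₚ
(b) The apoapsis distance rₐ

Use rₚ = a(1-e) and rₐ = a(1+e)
a = 10.83 Mm = 1.083 × 10^7 m
e = 0.299:  1 − e = 0.701,  1 + e = 1.299
(a) rₚ = a(1 − e) = 1.083 × 10^7 m × 0.701 = 7.59183 × 10^6 m ≈ 7.592 Mm
(b) rₐ = a(1 + e) = 1.083 × 10^7 m × 1.299 = 1.40682 × 10^7 m ≈ 14.07 Mm

Final answer:
(a) rₚ = 7.592 Mm
(b) rₐ = 14.07 Mm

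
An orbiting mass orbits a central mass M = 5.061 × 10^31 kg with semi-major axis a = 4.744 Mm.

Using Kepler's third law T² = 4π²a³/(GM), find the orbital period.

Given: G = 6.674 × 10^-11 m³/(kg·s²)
M = 5.061 × 10^31 kg
GM = G × M = 6.674 × 10^-11 × 5.061 × 10^31 = 3.37771 × 10^21 m³/s²
a = 4.744 Mm = 4.744 × 10^6 m
a³ = 1.06766 × 10^20 m³
T = 2π √(a³/GM) = 2π √((1.06766 × 10^20) / (3.37771 × 10^21)) = 2π × 0.177789 s
T = 1.11708 s ≈ 1.117 seconds

Final answer: 1.117 seconds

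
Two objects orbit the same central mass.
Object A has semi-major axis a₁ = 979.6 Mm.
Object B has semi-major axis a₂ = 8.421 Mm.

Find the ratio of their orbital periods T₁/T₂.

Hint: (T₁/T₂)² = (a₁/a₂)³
a₁ = 979.6 Mm = 9.796 × 10^8 m
a₂ = 8.421 Mm = 8.421 × 10^6 m
a₁/a₂ = 116.328
T₁/T₂ = (a₁/a₂)^(3/2) = (116.328)^1.5 = 1254.66

Final answer: T₁/T₂ = 1255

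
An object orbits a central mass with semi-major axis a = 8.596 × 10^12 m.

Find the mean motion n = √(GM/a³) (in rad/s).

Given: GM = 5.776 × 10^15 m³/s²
a = 8.596 × 10^12 m
GM = 5.776 × 10^15 m³/s²
a³ = 6.35169 × 10^38 m³
GM/a³ = (5.776 × 10^15) / (6.35169 × 10^38) = 9.09364 × 10^-24 s⁻²
n = √(GM/a³) = 3.01557 × 10^-12 rad/s ≈ 3.016 × 10^-12 rad/s

Final answer: n = 3.016 × 10^-12 rad/s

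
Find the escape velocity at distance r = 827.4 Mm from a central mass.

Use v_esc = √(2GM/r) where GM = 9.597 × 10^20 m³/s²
r = 827.4 Mm = 8.274 × 10^8 m
GM = 9.597 × 10^20 m³/s²
2GM/r = 2 × (9.597 × 10^20) / (8.274 × 10^8) = 2.3198 × 10^12 m²/s²
v_esc = √(2GM/r) = 1.52309 × 10^6 m/s ≈ 1523 km/s

Final answer: 1523 km/s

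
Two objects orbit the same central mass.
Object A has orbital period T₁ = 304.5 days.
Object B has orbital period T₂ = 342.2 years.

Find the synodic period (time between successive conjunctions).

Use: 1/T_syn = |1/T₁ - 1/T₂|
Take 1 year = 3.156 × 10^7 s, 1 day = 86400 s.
T₁ = 304.5 days = 2.63088 × 10^7 s
T₂ = 342.2 years = 1.07998 × 10^10 s
1/T₁ = 3.80101 × 10^-8 s⁻¹
1/T₂ = 9.2594 × 10^-11 s⁻¹
|1/T₁ − 1/T₂| = 3.79175 × 10^-8 s⁻¹
T_syn = 1 / |1/T₁ − 1/T₂| = 2.6373 × 10^7 s ≈ 305.2 days

Final answer: T_syn = 305.2 days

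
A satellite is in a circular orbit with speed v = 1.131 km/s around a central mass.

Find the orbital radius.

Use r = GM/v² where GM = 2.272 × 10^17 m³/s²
v = 1.131 km/s = 1131 m/s
GM = 2.272 × 10^17 m³/s²
v² = 1.27916 × 10^6 m²/s²
r = GM/v² = (2.272 × 10^17) / (1.27916 × 10^6) = 1.77616 × 10^11 m ≈ 177.6 Gm

Final answer: 177.6 Gm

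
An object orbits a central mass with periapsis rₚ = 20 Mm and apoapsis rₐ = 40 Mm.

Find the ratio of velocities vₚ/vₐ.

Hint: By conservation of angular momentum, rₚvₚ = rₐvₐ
rₚ = 20 Mm = 2 × 10^7 m
rₐ = 40 Mm = 4 × 10^7 m
rₚvₚ = rₐvₐ  ⇒  vₚ/vₐ = rₐ/rₚ
vₚ/vₐ = (4 × 10^7) / (2 × 10^7) = 2

Final answer: vₚ/vₐ = 2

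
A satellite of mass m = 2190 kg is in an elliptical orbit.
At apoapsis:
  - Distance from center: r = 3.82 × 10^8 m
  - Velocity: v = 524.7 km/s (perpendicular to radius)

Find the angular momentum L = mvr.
r = 3.82 × 10^8 m
v = 524.7 km/s = 524700 m/s
vr = 524700 × 3.82 × 10^8 = 2.00435 × 10^14 m²/s
L = m × vr = 2190 × 2.00435 × 10^14 = 4.38954 × 10^17 kg·m²/s ≈ 4.39 × 10^17 kg·m²/s

Final answer: L = 4.39 × 10^17 kg·m²/s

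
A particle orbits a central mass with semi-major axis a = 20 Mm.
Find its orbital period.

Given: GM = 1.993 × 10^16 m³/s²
a = 20 Mm = 2 × 10^7 m
GM = 1.993 × 10^16 m³/s²
a³ = 8 × 10^21 m³
T = 2π √(a³/GM) = 2π √((8 × 10^21) / (1.993 × 10^16)) = 2π × 633.565 s
T = 3980.81 s ≈ 1.106 hours

Final answer: 1.106 hours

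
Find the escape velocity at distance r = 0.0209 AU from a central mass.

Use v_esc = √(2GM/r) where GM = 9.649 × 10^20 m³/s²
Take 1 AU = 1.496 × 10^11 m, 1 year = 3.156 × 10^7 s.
r = 0.0209 AU = 3.12664 × 10^9 m
GM = 9.649 × 10^20 m³/s²
2GM/r = 2 × (9.649 × 10^20) / (3.12664 × 10^9) = 6.17212 × 10^11 m²/s²
v_esc = √(2GM/r) = 785628 m/s ≈ 165.7 AU/year

Final answer: 165.7 AU/year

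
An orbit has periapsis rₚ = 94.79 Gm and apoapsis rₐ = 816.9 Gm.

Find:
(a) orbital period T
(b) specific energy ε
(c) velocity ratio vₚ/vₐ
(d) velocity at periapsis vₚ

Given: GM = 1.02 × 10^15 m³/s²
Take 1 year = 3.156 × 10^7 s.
rₚ = 94.79 Gm = 9.479 × 10^10 m
rₐ = 816.9 Gm = 8.169 × 10^11 m
GM = 1.02 × 10^15 m³/s²
a = (rₚ + rₐ)/2 = 4.55845 × 10^11 m
e = (rₐ − rₚ)/(rₐ + rₚ) = (7.2211 × 10^11) / (9.1169 × 10^11) = 0.792057
(a) a³ = 9.47222 × 10^34 m³;  T = 2π √(a³/GM) = 2π × 9.63664 × 10^9 s = 6.05488 × 10^10 s ≈ 1919 years
(b) 2a = 9.1169 × 10^11 m;  ε = −GM/(2a) = -1118.8 J/kg ≈ -1.119 kJ/kg
(c) vₚ/vₐ = rₐ/rₚ (angular momentum) = (8.169 × 10^11) / (9.479 × 10^10) = 8.618 ≈ 8.618
(d) vₚ² = GM (2/rₚ − 1/a) = 1.02 × 10^15 × (2.10993 × 10^-11 − 2.19373 × 10^-12) = 19283.7 m²/s²;  vₚ = 138.866 m/s ≈ 138.9 m/s

Final answer:
(a) orbital period T = 1919 years
(b) specific energy ε = -1.119 kJ/kg
(c) velocity ratio vₚ/vₐ = 8.618
(d) velocity at periapsis vₚ = 138.9 m/s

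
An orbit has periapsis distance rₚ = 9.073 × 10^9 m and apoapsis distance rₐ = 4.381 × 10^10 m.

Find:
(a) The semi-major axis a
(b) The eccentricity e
rₚ = 9.073 × 10^9 m
rₐ = 4.381 × 10^10 m
(a) a = (rₚ + rₐ)/2 = 2.64415 × 10^10 m ≈ 2.644 × 10^10 m
(b) e = (rₐ − rₚ)/(rₐ + rₚ) = (3.4737 × 10^10) / (5.2883 × 10^10) = 0.656865

Final answer:
(a) a = 2.644 × 10^10 m
(b) e = 0.6569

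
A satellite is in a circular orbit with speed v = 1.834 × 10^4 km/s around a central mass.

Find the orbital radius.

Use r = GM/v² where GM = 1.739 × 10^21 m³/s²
v = 1.834 × 10^4 km/s = 1.834 × 10^7 m/s
GM = 1.739 × 10^21 m³/s²
v² = 3.36356 × 10^14 m²/s²
r = GM/v² = (1.739 × 10^21) / (3.36356 × 10^14) = 5.17012 × 10^6 m ≈ 5.17 × 10^6 m

Final answer: 5.17 × 10^6 m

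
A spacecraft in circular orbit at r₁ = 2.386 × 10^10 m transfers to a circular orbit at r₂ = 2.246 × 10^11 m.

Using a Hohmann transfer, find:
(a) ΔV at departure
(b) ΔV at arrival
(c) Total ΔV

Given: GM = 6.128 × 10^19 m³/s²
r₁ = 2.386 × 10^10 m
r₂ = 2.246 × 10^11 m
GM = 6.128 × 10^19 m³/s²
Transfer ellipse: a_t = (r₁ + r₂)/2 = 1.2423 × 10^11 m
Circular speed at r₁: v₁ = √(GM/r₁) = 50678.5 m/s
Transfer speed at r₁ (periapsis): v₁ₜ = √(GM(2/r₁ − 1/a_t)) = 68142.1 m/s
(a) ΔV₁ = v₁ₜ − v₁ = 17463.6 m/s ≈ 17.46 km/s
Circular speed at r₂: v₂ = √(GM/r₂) = 16517.9 m/s
Transfer speed at r₂ (apoapsis): v₂ₜ = √(GM(2/r₂ − 1/a_t)) = 7238.97 m/s
(b) ΔV₂ = v₂ − v₂ₜ = 9278.92 m/s ≈ 9.279 km/s
(c) ΔV_total = ΔV₁ + ΔV₂ = 26742.5 m/s ≈ 26.74 km/s

Final answer:
(a) ΔV₁ = 17.46 km/s
(b) ΔV₂ = 9.279 km/s
(c) ΔV_total = 26.74 km/s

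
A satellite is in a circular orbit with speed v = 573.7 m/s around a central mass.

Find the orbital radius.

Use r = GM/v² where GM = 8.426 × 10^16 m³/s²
v = 573.7 m/s
GM = 8.426 × 10^16 m³/s²
v² = 329132 m²/s²
r = GM/v² = (8.426 × 10^16) / 329132 = 2.56007 × 10^11 m ≈ 2.56 × 10^11 m

Final answer: 2.56 × 10^11 m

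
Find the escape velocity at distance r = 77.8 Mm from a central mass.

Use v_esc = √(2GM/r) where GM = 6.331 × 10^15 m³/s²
r = 77.8 Mm = 7.78 × 10^7 m
GM = 6.331 × 10^15 m³/s²
2GM/r = 2 × (6.331 × 10^15) / (7.78 × 10^7) = 1.62751 × 10^8 m²/s²
v_esc = √(2GM/r) = 12757.4 m/s ≈ 12.76 km/s

Final answer: 12.76 km/s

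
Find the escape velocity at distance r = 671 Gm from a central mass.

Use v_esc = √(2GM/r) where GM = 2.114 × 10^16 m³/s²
r = 671 Gm = 6.71 × 10^11 m
GM = 2.114 × 10^16 m³/s²
2GM/r = 2 × (2.114 × 10^16) / (6.71 × 10^11) = 63010.4 m²/s²
v_esc = √(2GM/r) = 251.019 m/s ≈ 251 m/s

Final answer: 251 m/s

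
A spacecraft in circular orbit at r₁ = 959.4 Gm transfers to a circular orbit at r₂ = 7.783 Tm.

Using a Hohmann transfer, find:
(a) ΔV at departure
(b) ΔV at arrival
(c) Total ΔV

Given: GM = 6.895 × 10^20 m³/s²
r₁ = 959.4 Gm = 9.594 × 10^11 m
r₂ = 7.783 Tm = 7.783 × 10^12 m
GM = 6.895 × 10^20 m³/s²
Transfer ellipse: a_t = (r₁ + r₂)/2 = 4.3712 × 10^12 m
Circular speed at r₁: v₁ = √(GM/r₁) = 26808.2 m/s
Transfer speed at r₁ (periapsis): v₁ₜ = √(GM(2/r₁ − 1/a_t)) = 35771.8 m/s
(a) ΔV₁ = v₁ₜ − v₁ = 8963.6 m/s ≈ 8.964 km/s
Circular speed at r₂: v₂ = √(GM/r₂) = 9412.25 m/s
Transfer speed at r₂ (apoapsis): v₂ₜ = √(GM(2/r₂ − 1/a_t)) = 4409.54 m/s
(b) ΔV₂ = v₂ − v₂ₜ = 5002.72 m/s ≈ 5.003 km/s
(c) ΔV_total = ΔV₁ + ΔV₂ = 13966.3 m/s ≈ 13.97 km/s

Final answer:
(a) ΔV₁ = 8.964 km/s
(b) ΔV₂ = 5.003 km/s
(c) ΔV_total = 13.97 km/s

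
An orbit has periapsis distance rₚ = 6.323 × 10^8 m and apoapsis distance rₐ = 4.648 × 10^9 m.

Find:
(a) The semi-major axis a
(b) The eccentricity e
rₚ = 6.323 × 10^8 m
rₐ = 4.648 × 10^9 m
(a) a = (rₚ + rₐ)/2 = 2.64015 × 10^9 m ≈ 2.64 × 10^9 m
(b) e = (rₐ − rₚ)/(rₐ + rₚ) = (4.0157 × 10^9) / (5.2803 × 10^9) = 0.760506

Final answer:
(a) a = 2.64 × 10^9 m
(b) e = 0.7605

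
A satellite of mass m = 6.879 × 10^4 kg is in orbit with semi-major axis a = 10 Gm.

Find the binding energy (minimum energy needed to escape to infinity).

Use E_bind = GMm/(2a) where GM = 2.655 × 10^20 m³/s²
a = 10 Gm = 1 × 10^10 m
GM = 2.655 × 10^20 m³/s²
m = 6.879 × 10^4 kg
GMm = 2.655 × 10^20 × 68790 = 1.82637 × 10^25 m³·kg/s²
2a = 2 × 10^10 m
E_bind = GMm/(2a) = 9.13187 × 10^14 J ≈ 913.2 TJ

Final answer: 913.2 TJ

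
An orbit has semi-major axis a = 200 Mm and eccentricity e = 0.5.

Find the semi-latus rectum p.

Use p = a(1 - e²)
a = 200 Mm = 2 × 10^8 m
e = 0.5,  e² = 0.25,  1 − e² = 0.75
p = a(1 − e²) = 2 × 10^8 m × 0.75 = 1.5 × 10^8 m ≈ 150 Mm

Final answer: p = 150 Mm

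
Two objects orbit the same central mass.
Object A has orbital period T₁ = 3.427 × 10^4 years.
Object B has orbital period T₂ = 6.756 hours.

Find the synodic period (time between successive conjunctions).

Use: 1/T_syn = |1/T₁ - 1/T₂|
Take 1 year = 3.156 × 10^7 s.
T₁ = 3.427 × 10^4 years = 1.08156 × 10^12 s
T₂ = 6.756 hours = 24321.6 s
1/T₁ = 9.24589 × 10^-13 s⁻¹
1/T₂ = 4.11157 × 10^-5 s⁻¹
|1/T₁ − 1/T₂| = 4.11157 × 10^-5 s⁻¹
T_syn = 1 / |1/T₁ − 1/T₂| = 24321.6 s ≈ 6.756 hours

Final answer: T_syn = 6.756 hours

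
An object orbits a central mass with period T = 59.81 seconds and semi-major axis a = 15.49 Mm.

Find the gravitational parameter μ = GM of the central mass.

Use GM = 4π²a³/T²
T = 59.81 seconds
a = 15.49 Mm = 1.549 × 10^7 m
a³ = 3.71667 × 10^21 m³
T² = 3577.24 s²
GM = 4π² × (3.71667 × 10^21) / 3577.24 = 4.10172 × 10^19 m³/s²
GM ≈ 4.102 × 10^19 m³/s²

Final answer: GM = 4.102 × 10^19 m³/s²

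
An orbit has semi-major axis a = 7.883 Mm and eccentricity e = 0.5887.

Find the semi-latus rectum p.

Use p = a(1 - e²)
a = 7.883 Mm = 7.883 × 10^6 m
e = 0.5887,  e² = 0.346568,  1 − e² = 0.653432
p = a(1 − e²) = 7.883 × 10^6 m × 0.653432 = 5.15101 × 10^6 m ≈ 5.151 Mm

Final answer: p = 5.151 Mm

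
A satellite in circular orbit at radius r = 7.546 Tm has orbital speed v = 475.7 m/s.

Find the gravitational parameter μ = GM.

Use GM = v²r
r = 7.546 Tm = 7.546 × 10^12 m
v = 475.7 m/s
v² = 226290 m²/s²
GM = v²r = 226290 × 7.546 × 10^12 = 1.70759 × 10^18 m³/s²
GM ≈ 1.708 × 10^18 m³/s²

Final answer: GM = 1.708 × 10^18 m³/s²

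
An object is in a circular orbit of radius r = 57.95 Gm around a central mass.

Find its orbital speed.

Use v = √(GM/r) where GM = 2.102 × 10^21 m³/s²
r = 57.95 Gm = 5.795 × 10^10 m
GM = 2.102 × 10^21 m³/s²
GM/r = (2.102 × 10^21) / (5.795 × 10^10) = 3.62726 × 10^10 m²/s²
v = √(GM/r) = 190454 m/s ≈ 190.5 km/s

Final answer: 190.5 km/s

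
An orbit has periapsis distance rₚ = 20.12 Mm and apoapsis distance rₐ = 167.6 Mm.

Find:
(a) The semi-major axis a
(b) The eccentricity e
rₚ = 20.12 Mm = 2.012 × 10^7 m
rₐ = 167.6 Mm = 1.676 × 10^8 m
(a) a = (rₚ + rₐ)/2 = 9.386 × 10^7 m ≈ 93.86 Mm
(b) e = (rₐ − rₚ)/(rₐ + rₚ) = (1.4748 × 10^8) / (1.8772 × 10^8) = 0.785638

Final answer:
(a) a = 93.86 Mm
(b) e = 0.7856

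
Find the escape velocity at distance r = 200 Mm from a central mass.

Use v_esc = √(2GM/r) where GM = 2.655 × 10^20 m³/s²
r = 200 Mm = 2 × 10^8 m
GM = 2.655 × 10^20 m³/s²
2GM/r = 2 × (2.655 × 10^20) / (2 × 10^8) = 2.655 × 10^12 m²/s²
v_esc = √(2GM/r) = 1.62942 × 10^6 m/s ≈ 1629 km/s

Final answer: 1629 km/s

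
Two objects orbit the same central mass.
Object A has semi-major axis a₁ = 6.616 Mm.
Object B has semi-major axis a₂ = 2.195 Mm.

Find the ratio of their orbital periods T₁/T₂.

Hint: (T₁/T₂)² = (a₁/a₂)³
a₁ = 6.616 Mm = 6.616 × 10^6 m
a₂ = 2.195 Mm = 2.195 × 10^6 m
a₁/a₂ = 3.01412
T₁/T₂ = (a₁/a₂)^(3/2) = (3.01412)^1.5 = 5.23289

Final answer: T₁/T₂ = 5.233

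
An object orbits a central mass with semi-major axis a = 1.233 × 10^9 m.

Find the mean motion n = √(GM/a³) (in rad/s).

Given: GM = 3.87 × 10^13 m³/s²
a = 1.233 × 10^9 m
GM = 3.87 × 10^13 m³/s²
a³ = 1.87452 × 10^27 m³
GM/a³ = (3.87 × 10^13) / (1.87452 × 10^27) = 2.06453 × 10^-14 s⁻²
n = √(GM/a³) = 1.43685 × 10^-7 rad/s ≈ 1.437 × 10^-7 rad/s

Final answer: n = 1.437 × 10^-7 rad/s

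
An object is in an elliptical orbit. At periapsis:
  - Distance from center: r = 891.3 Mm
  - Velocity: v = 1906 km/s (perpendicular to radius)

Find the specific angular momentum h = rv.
r = 891.3 Mm = 8.913 × 10^8 m
v = 1906 km/s = 1.906 × 10^6 m/s
h = rv = 8.913 × 10^8 × 1.906 × 10^6 = 1.69882 × 10^15 m²/s ≈ 1.699 × 10^15 m²/s

Final answer: h = 1.699 × 10^15 m²/s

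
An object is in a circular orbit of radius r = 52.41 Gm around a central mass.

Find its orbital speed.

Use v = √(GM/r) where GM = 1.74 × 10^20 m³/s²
r = 52.41 Gm = 5.241 × 10^10 m
GM = 1.74 × 10^20 m³/s²
GM/r = (1.74 × 10^20) / (5.241 × 10^10) = 3.31998 × 10^9 m²/s²
v = √(GM/r) = 57619.2 m/s ≈ 57.62 km/s

Final answer: 57.62 km/s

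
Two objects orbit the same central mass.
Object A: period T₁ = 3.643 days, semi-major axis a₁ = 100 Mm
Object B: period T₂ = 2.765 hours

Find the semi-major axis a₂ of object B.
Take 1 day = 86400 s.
T₁ = 3.643 days = 314755 s
T₂ = 2.765 hours = 9954 s
a₁ = 100 Mm = 1 × 10^8 m
Kepler's third law: (T₂/T₁)² = (a₂/a₁)³  ⇒  a₂ = a₁ (T₂/T₁)^(2/3)
T₂/T₁ = 0.0316246
(T₂/T₁)^(2/3) = 0.100004
a₂ = 1 × 10^8 m × 0.100004 = 1.00004 × 10^7 m ≈ 10 Mm

Final answer: a₂ = 10 Mm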